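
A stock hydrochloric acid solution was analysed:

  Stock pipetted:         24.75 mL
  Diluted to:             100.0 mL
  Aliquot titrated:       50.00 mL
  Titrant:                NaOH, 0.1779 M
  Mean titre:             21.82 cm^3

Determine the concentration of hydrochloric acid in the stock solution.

HCl + NaOH → NaCl + H2O
n(NaOH) = 0.02182 × 0.1779 = 3.882 × 10^-3 mol
n(HCl) in the aliquot = 3.882 × 10^-3 mol (1:1 ratio)
[HCl]_dilute = 3.882 × 10^-3 / 0.05000 = 0.07764 mol/L
Dilution factor = 100.0 / 24.75 = 4.040
[HCl]_stock = 0.07764 × 4.040 = 0.3137 mol/L

0.3137 M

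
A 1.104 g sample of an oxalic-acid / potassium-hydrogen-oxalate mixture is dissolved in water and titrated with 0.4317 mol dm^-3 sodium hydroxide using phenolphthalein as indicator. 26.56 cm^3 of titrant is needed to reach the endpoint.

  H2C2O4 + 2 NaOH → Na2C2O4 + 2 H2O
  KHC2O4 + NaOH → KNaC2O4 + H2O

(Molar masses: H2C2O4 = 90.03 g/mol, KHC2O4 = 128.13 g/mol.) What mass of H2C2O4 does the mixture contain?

n(NaOH) = 0.02656 × 0.4317 = 0.01147 mol
Let x = n(H2C2O4), y = n(KHC2O4).
Titrant: 2x + 1y = 0.01147;  mass: 90.03x + 128.13y = 1.104
Solving, x = 2.197 × 10^-3 mol, y = 7.073 × 10^-3 mol
mass of H2C2O4 = 2.197 × 10^-3 × 90.03 = 0.1978 g

0.1978 g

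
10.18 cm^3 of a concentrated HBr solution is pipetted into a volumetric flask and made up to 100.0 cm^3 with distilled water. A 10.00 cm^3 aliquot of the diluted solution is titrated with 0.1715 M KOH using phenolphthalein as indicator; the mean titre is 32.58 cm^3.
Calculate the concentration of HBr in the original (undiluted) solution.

5.489 M

HBr + KOH → KBr + H2O
n(KOH) = 0.03258 × 0.1715 = 5.587 × 10^-3 mol
n(HBr) in the aliquot = 5.587 × 10^-3 mol (1:1 ratio)
[HBr]_dilute = 5.587 × 10^-3 / 0.01000 = 0.5587 mol/L
Dilution factor = 100.0 / 10.18 = 9.823
[HBr]_stock = 0.5587 × 9.823 = 5.489 mol/L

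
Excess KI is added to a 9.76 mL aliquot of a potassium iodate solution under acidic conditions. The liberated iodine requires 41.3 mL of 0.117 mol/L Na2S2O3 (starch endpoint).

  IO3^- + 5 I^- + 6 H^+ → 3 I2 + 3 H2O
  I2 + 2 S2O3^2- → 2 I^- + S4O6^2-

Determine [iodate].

n(S2O3^2-) = 0.0413 × 0.117 = 4.83 × 10^-3 mol
n(I2) = n(S2O3^2-)/2 = 2.42 × 10^-3 mol
From the 1:3 ratio, n(IO3^-) in the aliquot = 1/3 × 2.42 × 10^-3 = 8.05 × 10^-4 mol
[IO3^-] = 8.05 × 10^-4 / 0.00976 = 0.0825 mol/L

0.0825 mol/L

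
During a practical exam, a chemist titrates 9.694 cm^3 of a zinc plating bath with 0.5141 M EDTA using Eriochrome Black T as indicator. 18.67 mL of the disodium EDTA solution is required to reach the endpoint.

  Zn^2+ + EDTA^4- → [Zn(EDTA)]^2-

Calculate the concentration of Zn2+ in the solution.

0.9901 M

n(EDTA) = 0.01867 L × 0.5141 mol/L = 9.598 × 10^-3 mol
n(Zn2+) = 9.598 × 10^-3 mol (1:1 mole ratio)
[Zn2+] = 9.598 × 10^-3 mol / 0.009694 L = 0.9901 mol/L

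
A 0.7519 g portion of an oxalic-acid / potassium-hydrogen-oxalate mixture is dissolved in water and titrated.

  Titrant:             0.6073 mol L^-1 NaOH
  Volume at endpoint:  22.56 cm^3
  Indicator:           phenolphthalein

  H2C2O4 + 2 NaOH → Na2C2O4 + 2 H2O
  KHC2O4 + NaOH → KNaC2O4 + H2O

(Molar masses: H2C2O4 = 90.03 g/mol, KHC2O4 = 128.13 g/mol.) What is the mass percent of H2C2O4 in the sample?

n(NaOH) = 0.02256 × 0.6073 = 0.01370 mol
Let x = n(H2C2O4), y = n(KHC2O4).
Titrant: 2x + 1y = 0.01370;  mass: 90.03x + 128.13y = 0.7519
Solving, x = 6.037 × 10^-3 mol, y = 1.626 × 10^-3 mol
mass of H2C2O4 = 6.037 × 10^-3 × 90.03 = 0.5435 g
% H2C2O4 = 0.5435 / 0.7519 × 100 = 72.29 %

72.29 %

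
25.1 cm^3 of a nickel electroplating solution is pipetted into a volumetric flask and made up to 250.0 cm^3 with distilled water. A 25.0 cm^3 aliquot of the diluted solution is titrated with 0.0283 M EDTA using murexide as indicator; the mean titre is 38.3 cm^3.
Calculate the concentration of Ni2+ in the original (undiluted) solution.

0.432 M

Ni^2+ + EDTA^4- → [Ni(EDTA)]^2-
n(EDTA) = 0.0383 × 0.0283 = 1.08 × 10^-3 mol
n(Ni2+) in the aliquot = 1.08 × 10^-3 mol (1:1 ratio)
[Ni2+]_dilute = 1.08 × 10^-3 / 0.0250 = 0.0434 mol/L
Dilution factor = 250.0 / 25.1 = 9.960
[Ni2+]_stock = 0.0434 × 9.960 = 0.432 mol/L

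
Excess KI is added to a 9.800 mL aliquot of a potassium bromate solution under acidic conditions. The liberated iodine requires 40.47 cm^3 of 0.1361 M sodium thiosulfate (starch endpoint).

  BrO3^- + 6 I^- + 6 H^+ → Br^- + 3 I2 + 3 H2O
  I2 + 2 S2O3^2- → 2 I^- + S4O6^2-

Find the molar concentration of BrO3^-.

0.09367 M

n(S2O3^2-) = 0.04047 × 0.1361 = 5.508 × 10^-3 mol
n(I2) = n(S2O3^2-)/2 = 2.754 × 10^-3 mol
From the 1:3 ratio, n(BrO3^-) in the aliquot = 1/3 × 2.754 × 10^-3 = 9.180 × 10^-4 mol
[BrO3^-] = 9.180 × 10^-4 / 0.009800 = 0.09367 mol/L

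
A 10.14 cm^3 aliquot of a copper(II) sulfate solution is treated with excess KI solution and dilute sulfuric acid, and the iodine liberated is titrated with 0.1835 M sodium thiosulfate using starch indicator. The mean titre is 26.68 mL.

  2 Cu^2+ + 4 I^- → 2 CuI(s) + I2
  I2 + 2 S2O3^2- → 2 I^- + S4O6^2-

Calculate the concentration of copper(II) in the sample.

n(S2O3^2-) = 0.02668 × 0.1835 = 4.896 × 10^-3 mol
n(I2) = n(S2O3^2-)/2 = 2.448 × 10^-3 mol
From the 2:1 ratio, n(Cu2+) in the aliquot = 2/1 × 2.448 × 10^-3 = 4.896 × 10^-3 mol
[Cu2+] = 4.896 × 10^-3 / 0.01014 = 0.4828 mol/L

0.4828 M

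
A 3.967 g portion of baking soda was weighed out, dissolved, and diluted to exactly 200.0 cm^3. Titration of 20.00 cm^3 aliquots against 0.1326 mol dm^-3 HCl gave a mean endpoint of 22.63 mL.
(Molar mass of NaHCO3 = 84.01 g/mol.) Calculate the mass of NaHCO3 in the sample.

2.521 g

NaHCO3 + HCl → NaCl + H2O + CO2
n(HCl) per titration = 0.02263 × 0.1326 = 3.001 × 10^-3 mol
n(NaHCO3) in each aliquot = 3.001 × 10^-3 mol (1:1 ratio)
n(NaHCO3) in the whole flask = 3.001 × 10^-3 × 200.0/20.00 = 0.03001 mol
mass of NaHCO3 = 0.03001 × 84.01 = 2.521 g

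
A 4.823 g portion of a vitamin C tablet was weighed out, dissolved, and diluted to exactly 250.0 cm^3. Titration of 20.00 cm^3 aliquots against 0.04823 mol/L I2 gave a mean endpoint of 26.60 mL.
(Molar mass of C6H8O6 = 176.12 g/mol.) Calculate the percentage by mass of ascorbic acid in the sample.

C6H8O6 + I2 → C6H6O6 + 2 HI
n(I2) per titration = 0.02660 × 0.04823 = 1.283 × 10^-3 mol
n(C6H8O6) in each aliquot = 1.283 × 10^-3 mol (1:1 ratio)
n(C6H8O6) in the whole flask = 1.283 × 10^-3 × 250.0/20.00 = 0.01604 mol
mass of C6H8O6 = 0.01604 × 176.12 = 2.824 g
% C6H8O6 = 2.824 / 4.823 × 100 = 58.56 %

58.56 %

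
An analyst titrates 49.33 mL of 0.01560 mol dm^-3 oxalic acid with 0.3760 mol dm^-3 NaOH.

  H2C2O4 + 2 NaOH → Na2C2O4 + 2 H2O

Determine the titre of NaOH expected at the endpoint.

n(H2C2O4) = 0.04933 L × 0.01560 mol/L = 7.695 × 10^-4 mol
From the 2:1 stoichiometry, n(NaOH) = 2/1 × 7.695 × 10^-4 = 1.539 × 10^-3 mol
V(NaOH) = 1.539 × 10^-3 mol / 0.3760 mol/L = 0.004093 L = 4.093 mL

4.093 mL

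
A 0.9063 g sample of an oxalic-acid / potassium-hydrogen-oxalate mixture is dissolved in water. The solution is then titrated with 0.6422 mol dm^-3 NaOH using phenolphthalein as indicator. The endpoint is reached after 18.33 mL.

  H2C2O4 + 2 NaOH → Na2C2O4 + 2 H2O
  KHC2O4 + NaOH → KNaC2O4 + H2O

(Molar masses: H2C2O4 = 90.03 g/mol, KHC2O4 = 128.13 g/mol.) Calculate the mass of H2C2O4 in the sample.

n(NaOH) = 0.01833 × 0.6422 = 0.01177 mol
Let x = n(H2C2O4), y = n(KHC2O4).
Titrant: 2x + 1y = 0.01177;  mass: 90.03x + 128.13y = 0.9063
Solving, x = 3.621 × 10^-3 mol, y = 4.529 × 10^-3 mol
mass of H2C2O4 = 3.621 × 10^-3 × 90.03 = 0.3260 g

0.3260 g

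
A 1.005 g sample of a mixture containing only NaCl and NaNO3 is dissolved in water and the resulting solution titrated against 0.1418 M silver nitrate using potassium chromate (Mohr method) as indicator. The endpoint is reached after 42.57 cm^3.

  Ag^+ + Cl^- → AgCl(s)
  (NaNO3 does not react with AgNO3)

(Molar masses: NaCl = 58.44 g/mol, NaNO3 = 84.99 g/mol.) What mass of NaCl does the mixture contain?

n(AgNO3) = 0.04257 × 0.1418 = 6.036 × 10^-3 mol
Let x = n(NaCl), y = n(NaNO3).
Titrant: 1x = 6.036 × 10^-3;  mass: 58.44x + 84.99y = 1.005
Solving, x = 6.036 × 10^-3 mol, y = 7.674 × 10^-3 mol
mass of NaCl = 6.036 × 10^-3 × 58.44 = 0.3528 g

0.3528 g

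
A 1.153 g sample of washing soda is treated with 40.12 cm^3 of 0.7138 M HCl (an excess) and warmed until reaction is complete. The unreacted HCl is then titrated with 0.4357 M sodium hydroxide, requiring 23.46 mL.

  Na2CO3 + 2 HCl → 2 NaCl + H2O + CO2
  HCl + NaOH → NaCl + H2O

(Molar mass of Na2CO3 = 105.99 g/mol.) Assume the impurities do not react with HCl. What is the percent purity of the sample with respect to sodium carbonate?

n(HCl) added = 0.04012 × 0.7138 = 0.02864 mol
n(NaOH) used in back-titration = 0.02346 × 0.4357 = 0.01022 mol
n(HCl) left over = 0.01022 mol (1:1 ratio)
n(HCl) consumed by analyte = 0.02864 − 0.01022 = 0.01842 mol
From the 1:2 ratio, n(Na2CO3) = 1/2 × 0.01842 = 9.208 × 10^-3 mol
mass of Na2CO3 = 9.208 × 10^-3 × 105.99 = 0.9760 g
% Na2CO3 = 0.9760 / 1.153 × 100 = 84.65 %

84.65 %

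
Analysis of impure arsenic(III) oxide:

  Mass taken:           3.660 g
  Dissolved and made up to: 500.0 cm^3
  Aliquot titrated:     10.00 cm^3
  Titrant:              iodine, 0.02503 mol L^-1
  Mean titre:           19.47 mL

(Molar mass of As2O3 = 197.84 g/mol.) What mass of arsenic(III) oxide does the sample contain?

2.410 g

As2O3 + 2 I2 + 2 H2O → As2O5 + 4 HI
n(I2) per titration = 0.01947 × 0.02503 = 4.873 × 10^-4 mol
From the 1:2 ratio, n(As2O3) in each aliquot = 1/2 × 4.873 × 10^-4 = 2.437 × 10^-4 mol
n(As2O3) in the whole flask = 2.437 × 10^-4 × 500.0/10.00 = 0.01218 mol
mass of As2O3 = 0.01218 × 197.84 = 2.410 g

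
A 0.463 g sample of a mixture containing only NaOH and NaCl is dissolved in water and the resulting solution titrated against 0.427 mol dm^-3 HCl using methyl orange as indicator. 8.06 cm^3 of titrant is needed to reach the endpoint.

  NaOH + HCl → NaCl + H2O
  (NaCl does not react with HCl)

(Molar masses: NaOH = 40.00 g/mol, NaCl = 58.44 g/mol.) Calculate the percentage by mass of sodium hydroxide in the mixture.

29.7 %

n(HCl) = 0.00806 × 0.427 = 3.44 × 10^-3 mol
Let x = n(NaOH), y = n(NaCl).
Titrant: 1x = 3.44 × 10^-3;  mass: 40.00x + 58.44y = 0.463
Solving, x = 3.44 × 10^-3 mol, y = 5.57 × 10^-3 mol
mass of NaOH = 3.44 × 10^-3 × 40.00 = 0.138 g
% NaOH = 0.138 / 0.463 × 100 = 29.7 %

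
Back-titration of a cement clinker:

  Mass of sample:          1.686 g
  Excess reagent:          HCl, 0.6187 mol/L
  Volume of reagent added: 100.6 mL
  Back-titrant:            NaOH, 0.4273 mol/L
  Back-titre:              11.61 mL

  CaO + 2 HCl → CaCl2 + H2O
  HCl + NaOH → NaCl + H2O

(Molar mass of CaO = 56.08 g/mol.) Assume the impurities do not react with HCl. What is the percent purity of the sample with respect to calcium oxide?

n(HCl) added = 0.1006 × 0.6187 = 0.06224 mol
n(NaOH) used in back-titration = 0.01161 × 0.4273 = 4.961 × 10^-3 mol
n(HCl) left over = 4.961 × 10^-3 mol (1:1 ratio)
n(HCl) consumed by analyte = 0.06224 − 4.961 × 10^-3 = 0.05728 mol
From the 1:2 ratio, n(CaO) = 1/2 × 0.05728 = 0.02864 mol
mass of CaO = 0.02864 × 56.08 = 1.606 g
% CaO = 1.606 / 1.686 × 100 = 95.26 %

95.26 %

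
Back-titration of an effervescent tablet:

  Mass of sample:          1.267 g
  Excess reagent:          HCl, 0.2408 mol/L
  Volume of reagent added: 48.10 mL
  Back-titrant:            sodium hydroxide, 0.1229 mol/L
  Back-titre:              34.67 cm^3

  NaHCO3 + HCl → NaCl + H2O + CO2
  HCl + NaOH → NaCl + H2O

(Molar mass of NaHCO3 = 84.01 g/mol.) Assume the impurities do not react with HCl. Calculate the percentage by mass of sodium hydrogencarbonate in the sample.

48.55 %

n(HCl) added = 0.04810 × 0.2408 = 0.01158 mol
n(NaOH) used in back-titration = 0.03467 × 0.1229 = 4.261 × 10^-3 mol
n(HCl) left over = 4.261 × 10^-3 mol (1:1 ratio)
n(HCl) consumed by analyte = 0.01158 − 4.261 × 10^-3 = 7.322 × 10^-3 mol
n(NaHCO3) = 7.322 × 10^-3 mol (1:1 ratio)
mass of NaHCO3 = 7.322 × 10^-3 × 84.01 = 0.6151 g
% NaHCO3 = 0.6151 / 1.267 × 100 = 48.55 %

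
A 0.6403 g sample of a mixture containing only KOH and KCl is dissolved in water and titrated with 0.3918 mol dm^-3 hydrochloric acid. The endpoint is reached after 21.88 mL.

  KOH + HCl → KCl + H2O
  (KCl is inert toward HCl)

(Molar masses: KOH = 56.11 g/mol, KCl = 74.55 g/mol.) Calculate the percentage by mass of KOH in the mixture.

75.12 %

n(HCl) = 0.02188 × 0.3918 = 8.573 × 10^-3 mol
Let x = n(KOH), y = n(KCl).
Titrant: 1x = 8.573 × 10^-3;  mass: 56.11x + 74.55y = 0.6403
Solving, x = 8.573 × 10^-3 mol, y = 2.137 × 10^-3 mol
mass of KOH = 8.573 × 10^-3 × 56.11 = 0.4810 g
% KOH = 0.4810 / 0.6403 × 100 = 75.12 %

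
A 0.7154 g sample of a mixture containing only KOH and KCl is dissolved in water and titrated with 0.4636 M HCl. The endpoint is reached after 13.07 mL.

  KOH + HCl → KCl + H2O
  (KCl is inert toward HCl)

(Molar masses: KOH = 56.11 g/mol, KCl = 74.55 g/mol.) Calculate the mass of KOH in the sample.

n(HCl) = 0.01307 × 0.4636 = 6.059 × 10^-3 mol
Let x = n(KOH), y = n(KCl).
Titrant: 1x = 6.059 × 10^-3;  mass: 56.11x + 74.55y = 0.7154
Solving, x = 6.059 × 10^-3 mol, y = 5.036 × 10^-3 mol
mass of KOH = 6.059 × 10^-3 × 56.11 = 0.3400 g

0.3400 g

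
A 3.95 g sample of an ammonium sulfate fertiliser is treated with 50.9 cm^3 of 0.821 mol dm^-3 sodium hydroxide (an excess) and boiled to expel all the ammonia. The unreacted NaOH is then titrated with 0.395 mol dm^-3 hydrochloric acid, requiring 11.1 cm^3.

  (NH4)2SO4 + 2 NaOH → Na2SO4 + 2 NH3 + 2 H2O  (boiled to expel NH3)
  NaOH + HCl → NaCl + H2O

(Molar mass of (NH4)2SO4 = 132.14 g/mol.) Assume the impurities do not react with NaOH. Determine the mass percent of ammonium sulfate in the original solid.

n(NaOH) added = 0.0509 × 0.821 = 0.0418 mol
n(HCl) used in back-titration = 0.0111 × 0.395 = 4.38 × 10^-3 mol
n(NaOH) left over = 4.38 × 10^-3 mol (1:1 ratio)
n(NaOH) consumed by analyte = 0.0418 − 4.38 × 10^-3 = 0.0374 mol
From the 1:2 ratio, n((NH4)2SO4) = 1/2 × 0.0374 = 0.0187 mol
mass of (NH4)2SO4 = 0.0187 × 132.14 = 2.47 g
% (NH4)2SO4 = 2.47 / 3.95 × 100 = 62.6 %

62.6 %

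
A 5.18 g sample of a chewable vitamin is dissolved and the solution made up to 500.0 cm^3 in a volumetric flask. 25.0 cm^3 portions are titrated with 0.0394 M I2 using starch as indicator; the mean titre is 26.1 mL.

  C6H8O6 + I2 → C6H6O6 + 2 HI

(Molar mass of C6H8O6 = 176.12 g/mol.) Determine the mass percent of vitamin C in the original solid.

n(I2) per titration = 0.0261 × 0.0394 = 1.03 × 10^-3 mol
n(C6H8O6) in each aliquot = 1.03 × 10^-3 mol (1:1 ratio)
n(C6H8O6) in the whole flask = 1.03 × 10^-3 × 500.0/25.0 = 0.0206 mol
mass of C6H8O6 = 0.0206 × 176.12 = 3.62 g
% C6H8O6 = 3.62 / 5.18 × 100 = 69.9 %

69.9 %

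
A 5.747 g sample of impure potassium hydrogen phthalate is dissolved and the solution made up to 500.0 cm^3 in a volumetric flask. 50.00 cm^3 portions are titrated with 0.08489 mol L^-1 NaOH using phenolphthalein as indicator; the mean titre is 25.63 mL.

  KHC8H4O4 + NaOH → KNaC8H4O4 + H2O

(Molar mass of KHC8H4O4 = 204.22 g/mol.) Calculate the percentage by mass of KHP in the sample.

77.31 %

n(NaOH) per titration = 0.02563 × 0.08489 = 2.176 × 10^-3 mol
n(KHC8H4O4) in each aliquot = 2.176 × 10^-3 mol (1:1 ratio)
n(KHC8H4O4) in the whole flask = 2.176 × 10^-3 × 500.0/50.00 = 0.02176 mol
mass of KHC8H4O4 = 0.02176 × 204.22 = 4.443 g
% KHC8H4O4 = 4.443 / 5.747 × 100 = 77.31 %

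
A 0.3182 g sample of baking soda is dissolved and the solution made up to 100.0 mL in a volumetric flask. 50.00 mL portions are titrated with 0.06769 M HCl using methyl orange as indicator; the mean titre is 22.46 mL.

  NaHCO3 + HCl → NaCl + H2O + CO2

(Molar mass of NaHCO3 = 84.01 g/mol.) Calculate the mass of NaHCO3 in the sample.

n(HCl) per titration = 0.02246 × 0.06769 = 1.520 × 10^-3 mol
n(NaHCO3) in each aliquot = 1.520 × 10^-3 mol (1:1 ratio)
n(NaHCO3) in the whole flask = 1.520 × 10^-3 × 100.0/50.00 = 3.041 × 10^-3 mol
mass of NaHCO3 = 3.041 × 10^-3 × 84.01 = 0.2554 g

0.2554 g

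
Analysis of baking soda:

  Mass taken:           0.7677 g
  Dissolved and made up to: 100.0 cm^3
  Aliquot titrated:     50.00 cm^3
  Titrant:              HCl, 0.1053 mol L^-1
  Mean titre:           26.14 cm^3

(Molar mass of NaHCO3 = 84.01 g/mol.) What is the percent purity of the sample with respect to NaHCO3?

60.24 %

NaHCO3 + HCl → NaCl + H2O + CO2
n(HCl) per titration = 0.02614 × 0.1053 = 2.753 × 10^-3 mol
n(NaHCO3) in each aliquot = 2.753 × 10^-3 mol (1:1 ratio)
n(NaHCO3) in the whole flask = 2.753 × 10^-3 × 100.0/50.00 = 5.505 × 10^-3 mol
mass of NaHCO3 = 5.505 × 10^-3 × 84.01 = 0.4625 g
% NaHCO3 = 0.4625 / 0.7677 × 100 = 60.24 %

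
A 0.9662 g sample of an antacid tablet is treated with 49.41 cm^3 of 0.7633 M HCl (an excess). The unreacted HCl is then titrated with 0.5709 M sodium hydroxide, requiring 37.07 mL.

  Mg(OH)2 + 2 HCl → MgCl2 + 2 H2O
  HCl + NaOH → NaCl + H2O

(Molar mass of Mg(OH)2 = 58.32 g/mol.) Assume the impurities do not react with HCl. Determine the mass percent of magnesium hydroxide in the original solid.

49.95 %

n(HCl) added = 0.04941 × 0.7633 = 0.03771 mol
n(NaOH) used in back-titration = 0.03707 × 0.5709 = 0.02116 mol
n(HCl) left over = 0.02116 mol (1:1 ratio)
n(HCl) consumed by analyte = 0.03771 − 0.02116 = 0.01655 mol
From the 1:2 ratio, n(Mg(OH)2) = 1/2 × 0.01655 = 8.276 × 10^-3 mol
mass of Mg(OH)2 = 8.276 × 10^-3 × 58.32 = 0.4826 g
% Mg(OH)2 = 0.4826 / 0.9662 × 100 = 49.95 %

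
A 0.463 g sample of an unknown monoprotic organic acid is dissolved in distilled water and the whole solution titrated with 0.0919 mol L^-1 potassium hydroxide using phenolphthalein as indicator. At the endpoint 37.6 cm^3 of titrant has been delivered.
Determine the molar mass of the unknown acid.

134 g/mol

n(KOH) = 0.0376 L × 0.0919 mol/L = 3.46 × 10^-3 mol
n(HA) = 3.46 × 10^-3 mol (1:1 ratio)
M = m / n = 0.463 g / 3.46 × 10^-3 mol = 134 g/mol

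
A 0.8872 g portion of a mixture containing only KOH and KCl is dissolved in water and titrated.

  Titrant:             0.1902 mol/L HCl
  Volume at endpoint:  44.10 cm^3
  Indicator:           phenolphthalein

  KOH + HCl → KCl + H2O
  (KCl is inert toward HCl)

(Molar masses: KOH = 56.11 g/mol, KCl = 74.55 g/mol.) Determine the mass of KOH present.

0.4706 g

n(HCl) = 0.04410 × 0.1902 = 8.388 × 10^-3 mol
Let x = n(KOH), y = n(KCl).
Titrant: 1x = 8.388 × 10^-3;  mass: 56.11x + 74.55y = 0.8872
Solving, x = 8.388 × 10^-3 mol, y = 5.588 × 10^-3 mol
mass of KOH = 8.388 × 10^-3 × 56.11 = 0.4706 g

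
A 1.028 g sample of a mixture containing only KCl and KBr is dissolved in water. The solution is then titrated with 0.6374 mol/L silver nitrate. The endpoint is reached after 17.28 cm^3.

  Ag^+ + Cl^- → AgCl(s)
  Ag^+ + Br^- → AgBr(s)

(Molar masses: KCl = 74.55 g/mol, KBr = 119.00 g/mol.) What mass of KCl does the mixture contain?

n(AgNO3) = 0.01728 × 0.6374 = 0.01101 mol
Let x = n(KCl), y = n(KBr).
Titrant: 1x + 1y = 0.01101;  mass: 74.55x + 119.00y = 1.028
Solving, x = 6.360 × 10^-3 mol, y = 4.654 × 10^-3 mol
mass of KCl = 6.360 × 10^-3 × 74.55 = 0.4741 g

0.4741 g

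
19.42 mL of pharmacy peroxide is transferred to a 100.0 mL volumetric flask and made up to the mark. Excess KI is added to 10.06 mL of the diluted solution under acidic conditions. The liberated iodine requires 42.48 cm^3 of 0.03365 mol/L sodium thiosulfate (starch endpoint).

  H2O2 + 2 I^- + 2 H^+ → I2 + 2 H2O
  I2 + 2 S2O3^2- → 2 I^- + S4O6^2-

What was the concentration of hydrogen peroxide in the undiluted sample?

n(S2O3^2-) = 0.04248 × 0.03365 = 1.429 × 10^-3 mol
n(I2) = n(S2O3^2-)/2 = 7.147 × 10^-4 mol
n(H2O2) in the aliquot = 7.147 × 10^-4 mol (1:1 ratio)
[H2O2]_dilute = 7.147 × 10^-4 / 0.01006 = 0.07105 mol/L
[H2O2]_original = 0.07105 × 100.0/19.42 = 0.3658 mol/L

0.3658 mol/L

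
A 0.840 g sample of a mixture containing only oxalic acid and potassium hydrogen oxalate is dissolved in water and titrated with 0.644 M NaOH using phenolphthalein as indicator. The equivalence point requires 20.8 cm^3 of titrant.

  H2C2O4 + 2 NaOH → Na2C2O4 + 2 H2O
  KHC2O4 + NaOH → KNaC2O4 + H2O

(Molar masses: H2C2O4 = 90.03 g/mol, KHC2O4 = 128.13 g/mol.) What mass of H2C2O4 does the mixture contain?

n(NaOH) = 0.0208 × 0.644 = 0.0134 mol
Let x = n(H2C2O4), y = n(KHC2O4).
Titrant: 2x + 1y = 0.0134;  mass: 90.03x + 128.13y = 0.840
Solving, x = 5.27 × 10^-3 mol, y = 2.85 × 10^-3 mol
mass of H2C2O4 = 5.27 × 10^-3 × 90.03 = 0.475 g

0.475 g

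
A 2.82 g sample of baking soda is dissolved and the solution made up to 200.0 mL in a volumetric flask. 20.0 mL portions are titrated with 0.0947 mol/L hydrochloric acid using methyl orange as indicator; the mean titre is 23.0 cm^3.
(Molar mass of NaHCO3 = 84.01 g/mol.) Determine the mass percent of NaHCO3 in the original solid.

64.9 %

NaHCO3 + HCl → NaCl + H2O + CO2
n(HCl) per titration = 0.0230 × 0.0947 = 2.18 × 10^-3 mol
n(NaHCO3) in each aliquot = 2.18 × 10^-3 mol (1:1 ratio)
n(NaHCO3) in the whole flask = 2.18 × 10^-3 × 200.0/20.0 = 0.0218 mol
mass of NaHCO3 = 0.0218 × 84.01 = 1.83 g
% NaHCO3 = 1.83 / 2.82 × 100 = 64.9 %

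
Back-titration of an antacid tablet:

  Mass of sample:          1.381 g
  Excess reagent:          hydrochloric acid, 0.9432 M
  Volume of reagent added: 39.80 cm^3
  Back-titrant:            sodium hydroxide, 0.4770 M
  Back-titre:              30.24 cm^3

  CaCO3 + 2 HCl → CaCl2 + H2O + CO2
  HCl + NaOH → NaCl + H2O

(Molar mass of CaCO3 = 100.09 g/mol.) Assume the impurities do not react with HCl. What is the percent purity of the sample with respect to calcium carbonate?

83.76 %

n(HCl) added = 0.03980 × 0.9432 = 0.03754 mol
n(NaOH) used in back-titration = 0.03024 × 0.4770 = 0.01442 mol
n(HCl) left over = 0.01442 mol (1:1 ratio)
n(HCl) consumed by analyte = 0.03754 − 0.01442 = 0.02311 mol
From the 1:2 ratio, n(CaCO3) = 1/2 × 0.02311 = 0.01156 mol
mass of CaCO3 = 0.01156 × 100.09 = 1.157 g
% CaCO3 = 1.157 / 1.381 × 100 = 83.76 %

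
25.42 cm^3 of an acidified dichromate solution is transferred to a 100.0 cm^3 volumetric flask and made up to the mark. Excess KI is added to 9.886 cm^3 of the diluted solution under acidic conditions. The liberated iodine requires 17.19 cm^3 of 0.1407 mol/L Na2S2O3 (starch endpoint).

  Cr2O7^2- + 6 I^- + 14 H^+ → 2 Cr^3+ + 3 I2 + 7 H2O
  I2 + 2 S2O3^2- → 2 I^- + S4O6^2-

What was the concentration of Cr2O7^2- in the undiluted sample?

n(S2O3^2-) = 0.01719 × 0.1407 = 2.419 × 10^-3 mol
n(I2) = n(S2O3^2-)/2 = 1.209 × 10^-3 mol
From the 1:3 ratio, n(Cr2O7^2-) in the aliquot = 1/3 × 1.209 × 10^-3 = 4.031 × 10^-4 mol
[Cr2O7^2-]_dilute = 4.031 × 10^-4 / 0.009886 = 0.04078 mol/L
[Cr2O7^2-]_original = 0.04078 × 100.0/25.42 = 0.1604 mol/L

0.1604 mol/L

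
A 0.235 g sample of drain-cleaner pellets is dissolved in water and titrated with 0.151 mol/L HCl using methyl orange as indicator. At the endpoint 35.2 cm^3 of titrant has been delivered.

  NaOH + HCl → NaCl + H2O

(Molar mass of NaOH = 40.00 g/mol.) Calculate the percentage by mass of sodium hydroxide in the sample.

90.5 %

n(HCl) = 0.0352 L × 0.151 mol/L = 5.32 × 10^-3 mol
n(NaOH) = 5.32 × 10^-3 mol (1:1 ratio)
mass of NaOH = 5.32 × 10^-3 × 40.00 g/mol = 0.213 g
% NaOH = 0.213 / 0.235 × 100 = 90.5 %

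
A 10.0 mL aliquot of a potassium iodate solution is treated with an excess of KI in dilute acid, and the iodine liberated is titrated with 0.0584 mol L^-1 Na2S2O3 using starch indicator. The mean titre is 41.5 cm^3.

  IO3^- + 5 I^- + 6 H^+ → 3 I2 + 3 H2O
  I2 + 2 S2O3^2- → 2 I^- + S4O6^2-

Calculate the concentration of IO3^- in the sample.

0.0404 mol/L

n(S2O3^2-) = 0.0415 × 0.0584 = 2.42 × 10^-3 mol
n(I2) = n(S2O3^2-)/2 = 1.21 × 10^-3 mol
From the 1:3 ratio, n(IO3^-) in the aliquot = 1/3 × 1.21 × 10^-3 = 4.04 × 10^-4 mol
[IO3^-] = 4.04 × 10^-4 / 0.0100 = 0.0404 mol/L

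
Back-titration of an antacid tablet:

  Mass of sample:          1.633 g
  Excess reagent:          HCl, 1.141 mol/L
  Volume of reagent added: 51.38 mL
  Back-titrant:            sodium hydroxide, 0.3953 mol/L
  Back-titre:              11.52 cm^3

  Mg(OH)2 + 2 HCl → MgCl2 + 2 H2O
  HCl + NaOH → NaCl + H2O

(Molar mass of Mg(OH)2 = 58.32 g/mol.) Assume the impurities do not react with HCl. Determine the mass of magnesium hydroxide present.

1.577 g

n(HCl) added = 0.05138 × 1.141 = 0.05862 mol
n(NaOH) used in back-titration = 0.01152 × 0.3953 = 4.554 × 10^-3 mol
n(HCl) left over = 4.554 × 10^-3 mol (1:1 ratio)
n(HCl) consumed by analyte = 0.05862 − 4.554 × 10^-3 = 0.05407 mol
From the 1:2 ratio, n(Mg(OH)2) = 1/2 × 0.05407 = 0.02704 mol
mass of Mg(OH)2 = 0.02704 × 58.32 = 1.577 g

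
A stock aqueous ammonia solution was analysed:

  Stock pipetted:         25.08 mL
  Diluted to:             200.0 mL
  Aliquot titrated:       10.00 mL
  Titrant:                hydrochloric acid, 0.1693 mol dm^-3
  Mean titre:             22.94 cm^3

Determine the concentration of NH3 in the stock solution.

3.097 mol/L

NH3 + HCl → NH4Cl
n(HCl) = 0.02294 × 0.1693 = 3.884 × 10^-3 mol
n(NH3) in the aliquot = 3.884 × 10^-3 mol (1:1 ratio)
[NH3]_dilute = 3.884 × 10^-3 / 0.01000 = 0.3884 mol/L
Dilution factor = 200.0 / 25.08 = 7.974
[NH3]_stock = 0.3884 × 7.974 = 3.097 mol/L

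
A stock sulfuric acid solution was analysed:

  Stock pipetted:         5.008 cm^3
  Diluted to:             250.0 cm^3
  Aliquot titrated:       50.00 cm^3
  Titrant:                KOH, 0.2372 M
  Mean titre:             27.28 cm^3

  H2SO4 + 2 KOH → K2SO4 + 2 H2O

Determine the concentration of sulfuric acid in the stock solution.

3.230 M

n(KOH) = 0.02728 × 0.2372 = 6.471 × 10^-3 mol
From the 1:2 ratio, n(H2SO4) in the aliquot = 1/2 × 6.471 × 10^-3 = 3.235 × 10^-3 mol
[H2SO4]_dilute = 3.235 × 10^-3 / 0.05000 = 0.06471 mol/L
Dilution factor = 250.0 / 5.008 = 49.92
[H2SO4]_stock = 0.06471 × 49.92 = 3.230 mol/L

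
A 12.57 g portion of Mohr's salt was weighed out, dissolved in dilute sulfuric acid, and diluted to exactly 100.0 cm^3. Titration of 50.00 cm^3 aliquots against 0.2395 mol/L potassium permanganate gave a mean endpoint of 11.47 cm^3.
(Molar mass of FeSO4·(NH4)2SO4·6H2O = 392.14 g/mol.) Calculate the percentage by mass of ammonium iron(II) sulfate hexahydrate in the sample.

MnO4^- + 5 Fe^2+ + 8 H^+ → Mn^2+ + 5 Fe^3+ + 4 H2O
n(KMnO4) per titration = 0.01147 × 0.2395 = 2.747 × 10^-3 mol
From the 5:1 ratio, n(FeSO4·(NH4)2SO4·6H2O) in each aliquot = 5/1 × 2.747 × 10^-3 = 0.01374 mol
n(FeSO4·(NH4)2SO4·6H2O) in the whole flask = 0.01374 × 100.0/50.00 = 0.02747 mol
mass of FeSO4·(NH4)2SO4·6H2O = 0.02747 × 392.14 = 10.77 g
% FeSO4·(NH4)2SO4·6H2O = 10.77 / 12.57 × 100 = 85.70 %

85.70 %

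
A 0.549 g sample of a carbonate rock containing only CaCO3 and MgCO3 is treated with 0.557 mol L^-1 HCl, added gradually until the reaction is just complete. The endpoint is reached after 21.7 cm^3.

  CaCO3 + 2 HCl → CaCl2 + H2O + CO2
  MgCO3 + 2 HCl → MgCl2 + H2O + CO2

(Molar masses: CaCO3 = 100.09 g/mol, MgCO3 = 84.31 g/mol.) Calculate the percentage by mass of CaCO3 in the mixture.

n(HCl) = 0.0217 × 0.557 = 0.0121 mol
Let x = n(CaCO3), y = n(MgCO3).
Titrant: 2x + 2y = 0.0121;  mass: 100.09x + 84.31y = 0.549
Solving, x = 2.50 × 10^-3 mol, y = 3.54 × 10^-3 mol
mass of CaCO3 = 2.50 × 10^-3 × 100.09 = 0.250 g
% CaCO3 = 0.250 / 0.549 × 100 = 45.6 %

45.6 %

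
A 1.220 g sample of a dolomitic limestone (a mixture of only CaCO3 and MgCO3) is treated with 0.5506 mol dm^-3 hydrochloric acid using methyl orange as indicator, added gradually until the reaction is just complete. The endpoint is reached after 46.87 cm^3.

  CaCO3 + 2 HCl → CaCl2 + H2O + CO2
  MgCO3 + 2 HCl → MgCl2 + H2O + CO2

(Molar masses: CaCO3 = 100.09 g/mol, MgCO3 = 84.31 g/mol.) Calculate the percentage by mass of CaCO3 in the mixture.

68.69 %

n(HCl) = 0.04687 × 0.5506 = 0.02581 mol
Let x = n(CaCO3), y = n(MgCO3).
Titrant: 2x + 2y = 0.02581;  mass: 100.09x + 84.31y = 1.220
Solving, x = 8.373 × 10^-3 mol, y = 4.531 × 10^-3 mol
mass of CaCO3 = 8.373 × 10^-3 × 100.09 = 0.8380 g
% CaCO3 = 0.8380 / 1.220 × 100 = 68.69 %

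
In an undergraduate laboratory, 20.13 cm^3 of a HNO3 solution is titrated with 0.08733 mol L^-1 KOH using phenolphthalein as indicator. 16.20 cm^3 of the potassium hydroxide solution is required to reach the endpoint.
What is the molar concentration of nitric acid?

0.07028 mol/L

HNO3 + KOH → KNO3 + H2O
n(KOH) = 0.01620 L × 0.08733 mol/L = 1.415 × 10^-3 mol
n(HNO3) = 1.415 × 10^-3 mol (1:1 mole ratio)
[HNO3] = 1.415 × 10^-3 mol / 0.02013 L = 0.07028 mol/L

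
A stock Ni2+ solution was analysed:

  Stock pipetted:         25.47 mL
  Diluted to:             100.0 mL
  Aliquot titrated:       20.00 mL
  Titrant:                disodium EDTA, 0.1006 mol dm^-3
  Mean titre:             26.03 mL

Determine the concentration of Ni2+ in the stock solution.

Ni^2+ + EDTA^4- → [Ni(EDTA)]^2-
n(EDTA) = 0.02603 × 0.1006 = 2.619 × 10^-3 mol
n(Ni2+) in the aliquot = 2.619 × 10^-3 mol (1:1 ratio)
[Ni2+]_dilute = 2.619 × 10^-3 / 0.02000 = 0.1309 mol/L
Dilution factor = 100.0 / 25.47 = 3.926
[Ni2+]_stock = 0.1309 × 3.926 = 0.5141 mol/L

0.5141 mol/L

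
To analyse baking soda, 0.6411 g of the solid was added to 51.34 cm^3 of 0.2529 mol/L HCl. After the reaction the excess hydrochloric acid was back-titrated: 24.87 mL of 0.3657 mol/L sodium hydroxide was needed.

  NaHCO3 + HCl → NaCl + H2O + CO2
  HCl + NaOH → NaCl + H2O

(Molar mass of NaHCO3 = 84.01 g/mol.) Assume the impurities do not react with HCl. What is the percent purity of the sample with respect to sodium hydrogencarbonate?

n(HCl) added = 0.05134 × 0.2529 = 0.01298 mol
n(NaOH) used in back-titration = 0.02487 × 0.3657 = 9.095 × 10^-3 mol
n(HCl) left over = 9.095 × 10^-3 mol (1:1 ratio)
n(HCl) consumed by analyte = 0.01298 − 9.095 × 10^-3 = 3.889 × 10^-3 mol
n(NaHCO3) = 3.889 × 10^-3 mol (1:1 ratio)
mass of NaHCO3 = 3.889 × 10^-3 × 84.01 = 0.3267 g
% NaHCO3 = 0.3267 / 0.6411 × 100 = 50.96 %

50.96 %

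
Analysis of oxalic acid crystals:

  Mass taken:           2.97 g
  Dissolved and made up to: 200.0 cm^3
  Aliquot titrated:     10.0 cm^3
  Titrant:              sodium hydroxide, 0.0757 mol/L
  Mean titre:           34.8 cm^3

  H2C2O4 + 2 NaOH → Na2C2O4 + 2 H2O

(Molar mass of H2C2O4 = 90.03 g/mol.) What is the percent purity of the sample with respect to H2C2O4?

n(NaOH) per titration = 0.0348 × 0.0757 = 2.63 × 10^-3 mol
From the 1:2 ratio, n(H2C2O4) in each aliquot = 1/2 × 2.63 × 10^-3 = 1.32 × 10^-3 mol
n(H2C2O4) in the whole flask = 1.32 × 10^-3 × 200.0/10.0 = 0.0263 mol
mass of H2C2O4 = 0.0263 × 90.03 = 2.37 g
% H2C2O4 = 2.37 / 2.97 × 100 = 79.9 %

79.9 %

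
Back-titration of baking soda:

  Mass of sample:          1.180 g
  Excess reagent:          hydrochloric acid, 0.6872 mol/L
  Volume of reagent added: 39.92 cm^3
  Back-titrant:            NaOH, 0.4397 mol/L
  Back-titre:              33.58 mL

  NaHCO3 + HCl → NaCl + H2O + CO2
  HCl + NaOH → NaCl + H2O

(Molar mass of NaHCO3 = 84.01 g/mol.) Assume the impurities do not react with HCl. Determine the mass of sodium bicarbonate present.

1.064 g

n(HCl) added = 0.03992 × 0.6872 = 0.02743 mol
n(NaOH) used in back-titration = 0.03358 × 0.4397 = 0.01477 mol
n(HCl) left over = 0.01477 mol (1:1 ratio)
n(HCl) consumed by analyte = 0.02743 − 0.01477 = 0.01267 mol
n(NaHCO3) = 0.01267 mol (1:1 ratio)
mass of NaHCO3 = 0.01267 × 84.01 = 1.064 g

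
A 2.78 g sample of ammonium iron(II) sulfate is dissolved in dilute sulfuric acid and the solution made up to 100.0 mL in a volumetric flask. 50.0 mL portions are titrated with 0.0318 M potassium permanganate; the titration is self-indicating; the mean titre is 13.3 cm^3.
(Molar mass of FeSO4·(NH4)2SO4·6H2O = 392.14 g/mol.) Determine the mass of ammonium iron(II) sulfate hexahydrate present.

1.66 g

MnO4^- + 5 Fe^2+ + 8 H^+ → Mn^2+ + 5 Fe^3+ + 4 H2O
n(KMnO4) per titration = 0.0133 × 0.0318 = 4.23 × 10^-4 mol
From the 5:1 ratio, n(FeSO4·(NH4)2SO4·6H2O) in each aliquot = 5/1 × 4.23 × 10^-4 = 2.11 × 10^-3 mol
n(FeSO4·(NH4)2SO4·6H2O) in the whole flask = 2.11 × 10^-3 × 100.0/50.0 = 4.23 × 10^-3 mol
mass of FeSO4·(NH4)2SO4·6H2O = 4.23 × 10^-3 × 392.14 = 1.66 g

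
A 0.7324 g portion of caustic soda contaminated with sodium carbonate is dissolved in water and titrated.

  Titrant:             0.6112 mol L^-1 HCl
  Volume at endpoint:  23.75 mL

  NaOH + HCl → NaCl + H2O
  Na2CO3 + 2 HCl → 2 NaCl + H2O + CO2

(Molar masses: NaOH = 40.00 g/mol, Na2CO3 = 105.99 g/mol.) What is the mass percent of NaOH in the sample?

15.50 %

n(HCl) = 0.02375 × 0.6112 = 0.01452 mol
Let x = n(NaOH), y = n(Na2CO3).
Titrant: 1x + 2y = 0.01452;  mass: 40.00x + 105.99y = 0.7324
Solving, x = 2.838 × 10^-3 mol, y = 5.839 × 10^-3 mol
mass of NaOH = 2.838 × 10^-3 × 40.00 = 0.1135 g
% NaOH = 0.1135 / 0.7324 × 100 = 15.50 %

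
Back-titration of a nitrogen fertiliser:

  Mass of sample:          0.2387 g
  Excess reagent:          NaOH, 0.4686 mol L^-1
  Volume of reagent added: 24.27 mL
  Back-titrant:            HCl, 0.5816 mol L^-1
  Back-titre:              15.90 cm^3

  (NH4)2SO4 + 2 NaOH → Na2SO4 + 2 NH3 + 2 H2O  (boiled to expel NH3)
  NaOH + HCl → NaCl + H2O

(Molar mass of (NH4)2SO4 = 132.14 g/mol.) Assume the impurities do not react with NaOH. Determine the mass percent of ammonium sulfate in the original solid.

58.83 %

n(NaOH) added = 0.02427 × 0.4686 = 0.01137 mol
n(HCl) used in back-titration = 0.01590 × 0.5816 = 9.247 × 10^-3 mol
n(NaOH) left over = 9.247 × 10^-3 mol (1:1 ratio)
n(NaOH) consumed by analyte = 0.01137 − 9.247 × 10^-3 = 2.125 × 10^-3 mol
From the 1:2 ratio, n((NH4)2SO4) = 1/2 × 2.125 × 10^-3 = 1.063 × 10^-3 mol
mass of (NH4)2SO4 = 1.063 × 10^-3 × 132.14 = 0.1404 g
% (NH4)2SO4 = 0.1404 / 0.2387 × 100 = 58.83 %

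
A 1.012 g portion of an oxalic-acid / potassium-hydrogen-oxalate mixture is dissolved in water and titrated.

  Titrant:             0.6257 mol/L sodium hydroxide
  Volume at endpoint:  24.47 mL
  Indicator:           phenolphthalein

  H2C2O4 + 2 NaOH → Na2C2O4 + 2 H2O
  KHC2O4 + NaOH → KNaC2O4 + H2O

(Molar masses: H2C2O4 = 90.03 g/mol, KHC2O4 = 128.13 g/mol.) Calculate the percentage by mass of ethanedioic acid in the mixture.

n(NaOH) = 0.02447 × 0.6257 = 0.01531 mol
Let x = n(H2C2O4), y = n(KHC2O4).
Titrant: 2x + 1y = 0.01531;  mass: 90.03x + 128.13y = 1.012
Solving, x = 5.714 × 10^-3 mol, y = 3.884 × 10^-3 mol
mass of H2C2O4 = 5.714 × 10^-3 × 90.03 = 0.5144 g
% H2C2O4 = 0.5144 / 1.012 × 100 = 50.83 %

50.83 %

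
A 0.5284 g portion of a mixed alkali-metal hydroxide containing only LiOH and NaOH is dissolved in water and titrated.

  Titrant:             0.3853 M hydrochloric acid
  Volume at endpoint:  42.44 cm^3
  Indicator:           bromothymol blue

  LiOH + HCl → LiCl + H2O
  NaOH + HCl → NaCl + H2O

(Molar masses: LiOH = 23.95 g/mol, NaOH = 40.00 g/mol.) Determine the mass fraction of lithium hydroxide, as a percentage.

n(HCl) = 0.04244 × 0.3853 = 0.01635 mol
Let x = n(LiOH), y = n(NaOH).
Titrant: 1x + 1y = 0.01635;  mass: 23.95x + 40.00y = 0.5284
Solving, x = 7.831 × 10^-3 mol, y = 8.521 × 10^-3 mol
mass of LiOH = 7.831 × 10^-3 × 23.95 = 0.1875 g
% LiOH = 0.1875 / 0.5284 × 100 = 35.49 %

35.49 %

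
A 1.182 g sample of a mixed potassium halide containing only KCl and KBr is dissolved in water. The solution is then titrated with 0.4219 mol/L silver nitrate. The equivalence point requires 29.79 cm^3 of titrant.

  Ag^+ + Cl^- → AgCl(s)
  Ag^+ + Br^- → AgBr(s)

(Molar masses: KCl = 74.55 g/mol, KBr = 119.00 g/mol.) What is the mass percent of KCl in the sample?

44.50 %

n(AgNO3) = 0.02979 × 0.4219 = 0.01257 mol
Let x = n(KCl), y = n(KBr).
Titrant: 1x + 1y = 0.01257;  mass: 74.55x + 119.00y = 1.182
Solving, x = 7.056 × 10^-3 mol, y = 5.512 × 10^-3 mol
mass of KCl = 7.056 × 10^-3 × 74.55 = 0.5260 g
% KCl = 0.5260 / 1.182 × 100 = 44.50 %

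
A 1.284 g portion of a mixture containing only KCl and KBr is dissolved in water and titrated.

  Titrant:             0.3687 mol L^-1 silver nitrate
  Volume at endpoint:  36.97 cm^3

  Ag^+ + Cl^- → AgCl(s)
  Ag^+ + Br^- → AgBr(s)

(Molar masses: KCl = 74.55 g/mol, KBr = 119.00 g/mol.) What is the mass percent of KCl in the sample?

n(AgNO3) = 0.03697 × 0.3687 = 0.01363 mol
Let x = n(KCl), y = n(KBr).
Titrant: 1x + 1y = 0.01363;  mass: 74.55x + 119.00y = 1.284
Solving, x = 7.606 × 10^-3 mol, y = 6.025 × 10^-3 mol
mass of KCl = 7.606 × 10^-3 × 74.55 = 0.5670 g
% KCl = 0.5670 / 1.284 × 100 = 44.16 %

44.16 %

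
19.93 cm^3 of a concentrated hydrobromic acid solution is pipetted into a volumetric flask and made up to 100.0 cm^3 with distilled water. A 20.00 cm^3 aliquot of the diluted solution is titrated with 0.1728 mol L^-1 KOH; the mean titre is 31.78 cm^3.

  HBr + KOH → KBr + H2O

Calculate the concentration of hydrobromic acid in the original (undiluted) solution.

n(KOH) = 0.03178 × 0.1728 = 5.492 × 10^-3 mol
n(HBr) in the aliquot = 5.492 × 10^-3 mol (1:1 ratio)
[HBr]_dilute = 5.492 × 10^-3 / 0.02000 = 0.2746 mol/L
Dilution factor = 100.0 / 19.93 = 5.018
[HBr]_stock = 0.2746 × 5.018 = 1.378 mol/L

1.378 mol/L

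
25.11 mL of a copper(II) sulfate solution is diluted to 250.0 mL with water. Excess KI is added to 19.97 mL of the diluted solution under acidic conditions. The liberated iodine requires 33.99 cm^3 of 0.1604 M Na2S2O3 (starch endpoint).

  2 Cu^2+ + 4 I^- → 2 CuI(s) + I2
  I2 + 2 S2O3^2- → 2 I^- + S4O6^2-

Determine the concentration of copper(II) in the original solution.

2.718 M

n(S2O3^2-) = 0.03399 × 0.1604 = 5.452 × 10^-3 mol
n(I2) = n(S2O3^2-)/2 = 2.726 × 10^-3 mol
From the 2:1 ratio, n(Cu2+) in the aliquot = 2/1 × 2.726 × 10^-3 = 5.452 × 10^-3 mol
[Cu2+]_dilute = 5.452 × 10^-3 / 0.01997 = 0.2730 mol/L
[Cu2+]_original = 0.2730 × 250.0/25.11 = 2.718 mol/L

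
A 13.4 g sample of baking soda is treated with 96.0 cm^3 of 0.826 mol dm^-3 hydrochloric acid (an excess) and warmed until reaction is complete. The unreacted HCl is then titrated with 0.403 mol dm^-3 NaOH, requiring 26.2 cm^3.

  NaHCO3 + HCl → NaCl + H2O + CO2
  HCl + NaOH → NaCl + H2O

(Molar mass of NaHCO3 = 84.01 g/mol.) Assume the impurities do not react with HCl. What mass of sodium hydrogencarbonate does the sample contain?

5.77 g

n(HCl) added = 0.0960 × 0.826 = 0.0793 mol
n(NaOH) used in back-titration = 0.0262 × 0.403 = 0.0106 mol
n(HCl) left over = 0.0106 mol (1:1 ratio)
n(HCl) consumed by analyte = 0.0793 − 0.0106 = 0.0687 mol
n(NaHCO3) = 0.0687 mol (1:1 ratio)
mass of NaHCO3 = 0.0687 × 84.01 = 5.77 g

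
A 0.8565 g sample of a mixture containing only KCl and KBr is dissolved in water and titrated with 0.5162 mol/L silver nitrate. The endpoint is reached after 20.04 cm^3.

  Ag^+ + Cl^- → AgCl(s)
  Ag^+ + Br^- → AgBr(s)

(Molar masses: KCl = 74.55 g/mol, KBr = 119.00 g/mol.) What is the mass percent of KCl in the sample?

73.34 %

n(AgNO3) = 0.02004 × 0.5162 = 0.01034 mol
Let x = n(KCl), y = n(KBr).
Titrant: 1x + 1y = 0.01034;  mass: 74.55x + 119.00y = 0.8565
Solving, x = 8.425 × 10^-3 mol, y = 1.919 × 10^-3 mol
mass of KCl = 8.425 × 10^-3 × 74.55 = 0.6281 g
% KCl = 0.6281 / 0.8565 × 100 = 73.34 %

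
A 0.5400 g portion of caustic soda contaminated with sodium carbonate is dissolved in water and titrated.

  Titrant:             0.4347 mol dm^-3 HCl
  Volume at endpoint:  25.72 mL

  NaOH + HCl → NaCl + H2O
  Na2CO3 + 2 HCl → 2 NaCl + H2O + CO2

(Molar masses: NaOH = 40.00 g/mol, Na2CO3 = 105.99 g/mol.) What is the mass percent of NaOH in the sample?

n(HCl) = 0.02572 × 0.4347 = 0.01118 mol
Let x = n(NaOH), y = n(Na2CO3).
Titrant: 1x + 2y = 0.01118;  mass: 40.00x + 105.99y = 0.5400
Solving, x = 4.041 × 10^-3 mol, y = 3.570 × 10^-3 mol
mass of NaOH = 4.041 × 10^-3 × 40.00 = 0.1616 g
% NaOH = 0.1616 / 0.5400 × 100 = 29.93 %

29.93 %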